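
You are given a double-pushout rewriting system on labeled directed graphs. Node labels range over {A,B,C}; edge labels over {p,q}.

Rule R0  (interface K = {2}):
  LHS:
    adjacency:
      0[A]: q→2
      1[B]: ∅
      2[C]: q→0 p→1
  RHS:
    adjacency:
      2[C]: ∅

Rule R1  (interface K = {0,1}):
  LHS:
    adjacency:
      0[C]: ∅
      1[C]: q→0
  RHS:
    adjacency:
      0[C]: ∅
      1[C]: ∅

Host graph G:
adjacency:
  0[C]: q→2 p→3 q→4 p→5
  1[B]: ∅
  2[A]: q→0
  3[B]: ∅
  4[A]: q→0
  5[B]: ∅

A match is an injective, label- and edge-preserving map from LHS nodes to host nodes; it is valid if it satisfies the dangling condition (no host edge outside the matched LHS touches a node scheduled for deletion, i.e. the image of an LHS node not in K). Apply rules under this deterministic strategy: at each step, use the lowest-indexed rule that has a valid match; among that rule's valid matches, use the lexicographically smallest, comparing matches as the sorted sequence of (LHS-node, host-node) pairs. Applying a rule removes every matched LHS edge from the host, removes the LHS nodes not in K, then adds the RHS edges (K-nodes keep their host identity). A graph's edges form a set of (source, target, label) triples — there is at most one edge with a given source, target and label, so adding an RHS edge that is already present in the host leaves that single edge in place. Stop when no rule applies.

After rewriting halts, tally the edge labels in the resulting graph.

initial: |V|=6 |E|=6  E = 0-q->2 0-p->3 0-q->4 0-p->5 2-q->0 4-q->0
step 1: apply R0 at {0↦2, 1↦3, 2↦0}  → |V|=4 |E|=3  E = 0-q->4 0-p->5 4-q->0
step 2: apply R0 at {0↦4, 1↦5, 2↦0}  → |V|=2 |E|=0  E = ∅
final graph: no rule applies after step 2
NF edges: []

Answer: (no edges)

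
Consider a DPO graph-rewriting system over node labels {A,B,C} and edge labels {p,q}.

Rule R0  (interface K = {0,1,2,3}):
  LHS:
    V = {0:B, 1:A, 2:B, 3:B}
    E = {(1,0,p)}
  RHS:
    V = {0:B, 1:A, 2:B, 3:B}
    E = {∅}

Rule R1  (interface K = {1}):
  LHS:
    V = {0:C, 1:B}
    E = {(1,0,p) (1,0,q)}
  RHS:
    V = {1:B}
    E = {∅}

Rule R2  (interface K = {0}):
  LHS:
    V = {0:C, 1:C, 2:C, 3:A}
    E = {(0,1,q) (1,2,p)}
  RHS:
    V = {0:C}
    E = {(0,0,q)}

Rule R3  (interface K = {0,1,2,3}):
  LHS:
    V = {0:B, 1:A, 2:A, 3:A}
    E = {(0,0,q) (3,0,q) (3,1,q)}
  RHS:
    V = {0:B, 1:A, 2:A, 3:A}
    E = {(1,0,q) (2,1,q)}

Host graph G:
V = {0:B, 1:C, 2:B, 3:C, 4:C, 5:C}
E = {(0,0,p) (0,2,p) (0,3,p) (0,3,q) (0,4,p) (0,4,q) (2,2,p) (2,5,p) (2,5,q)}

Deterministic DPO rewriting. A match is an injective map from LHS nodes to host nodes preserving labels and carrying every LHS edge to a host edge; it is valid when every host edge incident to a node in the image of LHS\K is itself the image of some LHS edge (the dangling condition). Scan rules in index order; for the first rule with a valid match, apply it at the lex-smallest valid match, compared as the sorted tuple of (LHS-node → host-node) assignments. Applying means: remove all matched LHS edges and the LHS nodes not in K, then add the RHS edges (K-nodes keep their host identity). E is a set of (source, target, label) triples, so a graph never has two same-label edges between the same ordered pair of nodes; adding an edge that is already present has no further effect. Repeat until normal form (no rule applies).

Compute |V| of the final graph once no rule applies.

Answer: 3

Steps:
start.  V:6 E:9  edges: 0-p->0 0-p->2 0-p->3 0-q->3 0-p->4 0-q->4 2-p->2 2-p->5 2-q->5
1. fire R1 via {0↦3, 1↦0}  →  V:5 E:7  edges: 0-p->0 0-p->2 0-p->4 0-q->4 2-p->2 2-p->5 2-q->5
2. fire R1 via {0↦4, 1↦0}  →  V:4 E:5  edges: 0-p->0 0-p->2 2-p->2 2-p->5 2-q->5
3. fire R1 via {0↦5, 1↦2}  →  V:3 E:3  edges: 0-p->0 0-p->2 2-p->2
halt: no rule applies after step 3
NF nodes: {0:B, 1:C, 2:B}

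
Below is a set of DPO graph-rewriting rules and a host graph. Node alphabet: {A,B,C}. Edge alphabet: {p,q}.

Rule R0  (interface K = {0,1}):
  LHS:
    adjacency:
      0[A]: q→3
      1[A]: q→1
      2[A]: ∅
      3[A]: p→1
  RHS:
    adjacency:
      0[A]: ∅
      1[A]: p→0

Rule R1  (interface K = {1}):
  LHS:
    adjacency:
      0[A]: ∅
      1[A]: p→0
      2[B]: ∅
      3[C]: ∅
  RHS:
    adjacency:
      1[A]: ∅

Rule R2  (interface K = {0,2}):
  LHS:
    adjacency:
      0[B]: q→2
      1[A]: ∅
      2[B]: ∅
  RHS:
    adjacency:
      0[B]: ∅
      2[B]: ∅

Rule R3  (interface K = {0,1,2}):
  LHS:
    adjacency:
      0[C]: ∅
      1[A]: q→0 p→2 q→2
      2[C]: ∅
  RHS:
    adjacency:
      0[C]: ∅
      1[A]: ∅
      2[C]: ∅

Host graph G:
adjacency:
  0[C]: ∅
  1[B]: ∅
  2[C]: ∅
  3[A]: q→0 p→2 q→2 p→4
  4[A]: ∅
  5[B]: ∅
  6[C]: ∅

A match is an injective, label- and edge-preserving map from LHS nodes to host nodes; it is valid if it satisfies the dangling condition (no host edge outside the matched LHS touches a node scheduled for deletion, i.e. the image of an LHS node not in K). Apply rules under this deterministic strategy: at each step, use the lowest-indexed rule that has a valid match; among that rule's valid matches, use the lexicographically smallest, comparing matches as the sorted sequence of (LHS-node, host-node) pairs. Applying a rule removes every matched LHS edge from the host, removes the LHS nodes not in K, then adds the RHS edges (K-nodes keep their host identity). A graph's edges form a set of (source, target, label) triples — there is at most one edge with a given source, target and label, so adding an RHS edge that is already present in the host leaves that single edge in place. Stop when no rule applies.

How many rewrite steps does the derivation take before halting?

Answer: 2

Derivation:
start.  V:7 E:4  edges: 3-q->0 3-p->2 3-q->2 3-p->4
1. fire R1 via {0↦4, 1↦3, 2↦1, 3↦6}  →  V:4 E:3  edges: 3-q->0 3-p->2 3-q->2
2. fire R3 via {0↦0, 1↦3, 2↦2}  →  V:4 E:0  edges: ∅
halt: no rule applies after step 2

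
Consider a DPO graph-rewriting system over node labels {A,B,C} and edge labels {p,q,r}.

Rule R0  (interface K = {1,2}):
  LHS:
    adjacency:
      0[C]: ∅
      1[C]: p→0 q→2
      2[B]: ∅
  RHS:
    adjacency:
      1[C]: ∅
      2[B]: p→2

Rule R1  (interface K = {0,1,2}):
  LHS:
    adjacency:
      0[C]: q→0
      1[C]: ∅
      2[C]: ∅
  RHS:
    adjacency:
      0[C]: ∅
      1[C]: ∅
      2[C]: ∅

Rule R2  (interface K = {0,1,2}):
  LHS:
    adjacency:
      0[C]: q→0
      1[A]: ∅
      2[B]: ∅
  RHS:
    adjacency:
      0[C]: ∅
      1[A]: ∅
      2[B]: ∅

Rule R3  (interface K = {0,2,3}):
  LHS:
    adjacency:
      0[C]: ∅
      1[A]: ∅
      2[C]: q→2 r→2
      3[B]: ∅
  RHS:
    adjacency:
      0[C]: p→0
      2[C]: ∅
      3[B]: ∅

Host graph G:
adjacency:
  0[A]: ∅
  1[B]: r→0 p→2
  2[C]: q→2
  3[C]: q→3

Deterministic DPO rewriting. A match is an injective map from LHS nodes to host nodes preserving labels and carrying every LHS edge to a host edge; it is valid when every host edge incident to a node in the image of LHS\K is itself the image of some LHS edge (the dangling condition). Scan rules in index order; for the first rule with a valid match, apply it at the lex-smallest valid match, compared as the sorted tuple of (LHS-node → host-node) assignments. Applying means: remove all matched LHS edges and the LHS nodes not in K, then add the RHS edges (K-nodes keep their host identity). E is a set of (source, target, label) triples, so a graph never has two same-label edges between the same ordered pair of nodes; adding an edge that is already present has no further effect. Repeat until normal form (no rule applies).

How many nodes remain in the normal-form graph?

start.  V:4 E:4  edges: 1-r->0 1-p->2 2-q->2 3-q->3
1. fire R2 via {0↦2, 1↦0, 2↦1}  →  V:4 E:3  edges: 1-r->0 1-p->2 3-q->3
2. fire R2 via {0↦3, 1↦0, 2↦1}  →  V:4 E:2  edges: 1-r->0 1-p->2
final graph: no rule applies after step 2
NF nodes: {0:A, 1:B, 2:C, 3:C}

Answer: 4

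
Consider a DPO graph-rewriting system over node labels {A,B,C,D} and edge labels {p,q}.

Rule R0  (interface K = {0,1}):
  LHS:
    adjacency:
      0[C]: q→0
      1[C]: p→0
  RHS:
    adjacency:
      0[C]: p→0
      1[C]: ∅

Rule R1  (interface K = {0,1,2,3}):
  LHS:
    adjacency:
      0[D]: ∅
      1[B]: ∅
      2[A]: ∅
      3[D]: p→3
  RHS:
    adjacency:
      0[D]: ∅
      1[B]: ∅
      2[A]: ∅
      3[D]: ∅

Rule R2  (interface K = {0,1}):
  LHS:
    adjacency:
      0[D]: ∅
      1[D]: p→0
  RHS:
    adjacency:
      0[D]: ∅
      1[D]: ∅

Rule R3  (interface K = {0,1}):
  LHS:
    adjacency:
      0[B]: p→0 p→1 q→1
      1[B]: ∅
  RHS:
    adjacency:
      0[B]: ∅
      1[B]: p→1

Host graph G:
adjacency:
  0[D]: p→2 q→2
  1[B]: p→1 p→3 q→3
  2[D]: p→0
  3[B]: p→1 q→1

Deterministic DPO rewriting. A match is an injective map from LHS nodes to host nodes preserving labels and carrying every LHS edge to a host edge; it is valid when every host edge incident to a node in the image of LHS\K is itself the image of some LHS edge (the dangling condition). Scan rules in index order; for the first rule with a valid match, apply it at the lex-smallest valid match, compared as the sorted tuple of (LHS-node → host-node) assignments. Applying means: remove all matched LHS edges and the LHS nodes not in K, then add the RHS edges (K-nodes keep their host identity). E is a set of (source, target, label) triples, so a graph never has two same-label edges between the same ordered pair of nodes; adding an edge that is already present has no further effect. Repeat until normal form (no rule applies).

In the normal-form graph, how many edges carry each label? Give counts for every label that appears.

start.  V:4 E:8  edges: 0-p->2 0-q->2 1-p->1 1-p->3 1-q->3 2-p->0 3-p->1 3-q->1
1. fire R2 via {0↦0, 1↦2}  →  V:4 E:7  edges: 0-p->2 0-q->2 1-p->1 1-p->3 1-q->3 3-p->1 3-q->1
2. fire R2 via {0↦2, 1↦0}  →  V:4 E:6  edges: 0-q->2 1-p->1 1-p->3 1-q->3 3-p->1 3-q->1
3. fire R3 via {0↦1, 1↦3}  →  V:4 E:4  edges: 0-q->2 3-p->1 3-q->1 3-p->3
4. fire R3 via {0↦3, 1↦1}  →  V:4 E:2  edges: 0-q->2 1-p->1
final graph: no rule applies after step 4
NF edges: [(0, 2, 'q'), (1, 1, 'p')]

Answer: p:1 q:1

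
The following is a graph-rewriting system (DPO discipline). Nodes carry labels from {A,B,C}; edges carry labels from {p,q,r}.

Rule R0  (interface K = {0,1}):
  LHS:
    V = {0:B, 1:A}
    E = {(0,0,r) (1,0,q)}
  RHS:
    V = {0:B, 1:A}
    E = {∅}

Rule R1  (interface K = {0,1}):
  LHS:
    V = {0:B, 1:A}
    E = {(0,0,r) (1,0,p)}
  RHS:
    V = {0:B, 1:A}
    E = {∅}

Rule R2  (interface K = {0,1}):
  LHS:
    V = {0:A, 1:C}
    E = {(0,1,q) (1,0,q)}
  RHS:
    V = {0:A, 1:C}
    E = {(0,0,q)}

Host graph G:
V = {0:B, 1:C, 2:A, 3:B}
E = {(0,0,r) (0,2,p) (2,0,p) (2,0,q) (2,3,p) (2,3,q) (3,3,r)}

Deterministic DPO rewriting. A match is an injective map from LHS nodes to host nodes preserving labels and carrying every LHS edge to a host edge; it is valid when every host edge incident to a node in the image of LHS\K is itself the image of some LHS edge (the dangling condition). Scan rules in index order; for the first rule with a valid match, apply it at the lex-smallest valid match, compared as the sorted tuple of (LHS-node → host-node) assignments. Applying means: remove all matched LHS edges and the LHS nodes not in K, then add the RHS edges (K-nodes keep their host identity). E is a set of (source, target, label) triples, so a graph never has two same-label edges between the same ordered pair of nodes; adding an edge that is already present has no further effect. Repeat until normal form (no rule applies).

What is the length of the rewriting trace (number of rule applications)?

initial: |V|=4 |E|=7  E = 0-r->0 0-p->2 2-p->0 2-q->0 2-p->3 2-q->3 3-r->3
step 1: apply R0 at {0↦0, 1↦2}  → |V|=4 |E|=5  E = 0-p->2 2-p->0 2-p->3 2-q->3 3-r->3
step 2: apply R0 at {0↦3, 1↦2}  → |V|=4 |E|=3  E = 0-p->2 2-p->0 2-p->3
halt: no rule applies after step 2

Answer: 2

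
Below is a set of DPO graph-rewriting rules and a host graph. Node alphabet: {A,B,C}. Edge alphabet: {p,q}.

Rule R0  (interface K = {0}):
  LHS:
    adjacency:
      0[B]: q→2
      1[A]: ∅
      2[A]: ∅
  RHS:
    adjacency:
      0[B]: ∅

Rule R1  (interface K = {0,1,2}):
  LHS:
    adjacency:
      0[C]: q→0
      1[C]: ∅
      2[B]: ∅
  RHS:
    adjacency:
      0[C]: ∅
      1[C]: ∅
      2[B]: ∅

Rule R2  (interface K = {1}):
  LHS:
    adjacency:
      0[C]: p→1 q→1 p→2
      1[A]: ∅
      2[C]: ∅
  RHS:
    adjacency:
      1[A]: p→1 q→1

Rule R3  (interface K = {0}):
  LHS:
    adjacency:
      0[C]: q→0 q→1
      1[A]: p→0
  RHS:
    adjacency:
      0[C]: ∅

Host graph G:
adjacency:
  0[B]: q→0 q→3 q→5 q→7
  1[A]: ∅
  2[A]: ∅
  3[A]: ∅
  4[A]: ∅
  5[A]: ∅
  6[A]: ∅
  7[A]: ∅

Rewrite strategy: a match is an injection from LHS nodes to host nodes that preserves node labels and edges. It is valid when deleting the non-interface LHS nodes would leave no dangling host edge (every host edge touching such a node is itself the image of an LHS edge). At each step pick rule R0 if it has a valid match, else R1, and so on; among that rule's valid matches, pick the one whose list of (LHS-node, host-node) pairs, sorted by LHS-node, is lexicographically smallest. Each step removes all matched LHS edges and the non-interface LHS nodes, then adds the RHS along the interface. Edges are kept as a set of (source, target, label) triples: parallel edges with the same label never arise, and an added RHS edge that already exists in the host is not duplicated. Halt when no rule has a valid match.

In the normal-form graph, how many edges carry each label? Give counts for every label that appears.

initial: |V|=8 |E|=4  E = 0-q->0 0-q->3 0-q->5 0-q->7
step 1: apply R0 at {0↦0, 1↦1, 2↦3}  → |V|=6 |E|=3  E = 0-q->0 0-q->5 0-q->7
step 2: apply R0 at {0↦0, 1↦2, 2↦5}  → |V|=4 |E|=2  E = 0-q->0 0-q->7
step 3: apply R0 at {0↦0, 1↦4, 2↦7}  → |V|=2 |E|=1  E = 0-q->0
normal form: no rule applies after step 3
NF edges: [(0, 0, 'q')]

Answer: q:1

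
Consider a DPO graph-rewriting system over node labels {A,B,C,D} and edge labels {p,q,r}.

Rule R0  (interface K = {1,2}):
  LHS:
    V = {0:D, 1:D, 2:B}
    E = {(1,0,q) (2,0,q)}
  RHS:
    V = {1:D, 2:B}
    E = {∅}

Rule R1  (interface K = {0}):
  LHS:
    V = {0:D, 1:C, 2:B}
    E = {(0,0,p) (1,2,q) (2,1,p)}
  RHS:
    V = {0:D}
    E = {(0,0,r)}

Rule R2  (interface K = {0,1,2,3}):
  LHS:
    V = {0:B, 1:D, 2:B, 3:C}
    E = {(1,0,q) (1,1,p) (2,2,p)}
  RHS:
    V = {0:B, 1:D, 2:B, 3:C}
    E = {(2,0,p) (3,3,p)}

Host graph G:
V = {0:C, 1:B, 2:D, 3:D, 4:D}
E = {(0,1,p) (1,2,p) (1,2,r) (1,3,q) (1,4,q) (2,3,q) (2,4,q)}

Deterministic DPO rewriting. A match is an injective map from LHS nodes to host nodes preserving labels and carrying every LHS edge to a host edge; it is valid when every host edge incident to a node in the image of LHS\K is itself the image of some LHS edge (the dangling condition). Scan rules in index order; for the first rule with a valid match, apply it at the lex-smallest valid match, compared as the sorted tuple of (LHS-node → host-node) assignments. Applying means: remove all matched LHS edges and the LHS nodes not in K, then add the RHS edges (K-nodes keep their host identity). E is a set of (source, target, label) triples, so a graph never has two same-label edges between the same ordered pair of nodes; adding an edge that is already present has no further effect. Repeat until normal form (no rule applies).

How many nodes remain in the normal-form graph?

initial: |V|=5 |E|=7  E = 0-p->1 1-p->2 1-r->2 1-q->3 1-q->4 2-q->3 2-q->4
step 1: apply R0 at {0↦3, 1↦2, 2↦1}  → |V|=4 |E|=5  E = 0-p->1 1-p->2 1-r->2 1-q->4 2-q->4
step 2: apply R0 at {0↦4, 1↦2, 2↦1}  → |V|=3 |E|=3  E = 0-p->1 1-p->2 1-r->2
normal form: no rule applies after step 2
NF nodes: {0:C, 1:B, 2:D}

Answer: 3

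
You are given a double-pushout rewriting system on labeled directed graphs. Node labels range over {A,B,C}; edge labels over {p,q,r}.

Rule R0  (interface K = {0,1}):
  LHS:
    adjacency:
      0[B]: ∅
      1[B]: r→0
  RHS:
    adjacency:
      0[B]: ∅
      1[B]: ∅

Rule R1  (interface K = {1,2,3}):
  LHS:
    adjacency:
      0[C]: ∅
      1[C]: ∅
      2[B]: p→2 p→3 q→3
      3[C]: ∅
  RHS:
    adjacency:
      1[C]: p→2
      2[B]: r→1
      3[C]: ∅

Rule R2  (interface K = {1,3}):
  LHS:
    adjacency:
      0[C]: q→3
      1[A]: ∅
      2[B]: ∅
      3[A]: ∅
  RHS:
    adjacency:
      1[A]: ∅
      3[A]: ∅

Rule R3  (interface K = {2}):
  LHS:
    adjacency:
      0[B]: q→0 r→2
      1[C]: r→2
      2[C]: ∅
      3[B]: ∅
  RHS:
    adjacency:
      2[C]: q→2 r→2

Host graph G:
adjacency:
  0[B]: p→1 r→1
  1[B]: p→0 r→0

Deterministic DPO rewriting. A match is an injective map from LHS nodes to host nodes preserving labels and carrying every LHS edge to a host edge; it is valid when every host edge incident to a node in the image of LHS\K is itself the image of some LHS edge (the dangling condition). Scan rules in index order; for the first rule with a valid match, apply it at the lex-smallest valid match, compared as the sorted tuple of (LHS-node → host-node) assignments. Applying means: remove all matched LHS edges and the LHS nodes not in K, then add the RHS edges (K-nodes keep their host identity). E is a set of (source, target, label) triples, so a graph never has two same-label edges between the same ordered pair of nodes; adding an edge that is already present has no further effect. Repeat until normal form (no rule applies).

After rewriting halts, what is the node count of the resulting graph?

Answer: 2

Steps:
initial: |V|=2 |E|=4  E = 0-p->1 0-r->1 1-p->0 1-r->0
step 1: apply R0 at {0↦0, 1↦1}  → |V|=2 |E|=3  E = 0-p->1 0-r->1 1-p->0
step 2: apply R0 at {0↦1, 1↦0}  → |V|=2 |E|=2  E = 0-p->1 1-p->0
normal form: no rule applies after step 2
NF nodes: {0:B, 1:B}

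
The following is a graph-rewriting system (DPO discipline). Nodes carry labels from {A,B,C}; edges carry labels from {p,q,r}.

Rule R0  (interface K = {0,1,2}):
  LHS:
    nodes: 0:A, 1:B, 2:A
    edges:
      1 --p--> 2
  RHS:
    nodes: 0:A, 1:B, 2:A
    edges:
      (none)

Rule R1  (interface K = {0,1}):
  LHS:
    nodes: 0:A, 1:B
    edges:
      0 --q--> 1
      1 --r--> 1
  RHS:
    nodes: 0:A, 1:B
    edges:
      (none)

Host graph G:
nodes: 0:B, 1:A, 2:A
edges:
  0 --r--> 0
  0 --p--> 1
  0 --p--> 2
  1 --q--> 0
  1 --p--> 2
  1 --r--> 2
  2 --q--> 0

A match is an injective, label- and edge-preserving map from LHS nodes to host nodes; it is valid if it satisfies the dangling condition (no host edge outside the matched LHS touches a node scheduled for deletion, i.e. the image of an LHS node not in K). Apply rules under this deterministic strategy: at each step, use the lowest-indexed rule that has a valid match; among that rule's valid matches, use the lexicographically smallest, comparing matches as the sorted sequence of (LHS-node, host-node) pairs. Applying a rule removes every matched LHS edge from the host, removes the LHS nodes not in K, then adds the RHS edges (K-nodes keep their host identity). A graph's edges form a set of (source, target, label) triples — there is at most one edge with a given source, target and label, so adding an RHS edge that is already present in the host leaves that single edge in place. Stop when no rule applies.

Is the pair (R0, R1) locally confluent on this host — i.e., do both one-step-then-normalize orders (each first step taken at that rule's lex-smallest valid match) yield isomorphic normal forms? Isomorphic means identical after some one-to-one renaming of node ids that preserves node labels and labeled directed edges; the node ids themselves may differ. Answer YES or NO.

branch R0-first: apply at {0↦1, 1↦0, 2↦2} → |E|=6, then 2 more step(s) → NF |V|=3 |E|=3 V={0:B, 1:A, 2:A} E=1-p->2 1-r->2 2-q->0
branch R1-first: apply at {0↦1, 1↦0} → |E|=5, then 2 more step(s) → NF |V|=3 |E|=3 V={0:B, 1:A, 2:A} E=1-p->2 1-r->2 2-q->0
graphs isomorphic (equal up to label-preserving node renaming)

Answer: YES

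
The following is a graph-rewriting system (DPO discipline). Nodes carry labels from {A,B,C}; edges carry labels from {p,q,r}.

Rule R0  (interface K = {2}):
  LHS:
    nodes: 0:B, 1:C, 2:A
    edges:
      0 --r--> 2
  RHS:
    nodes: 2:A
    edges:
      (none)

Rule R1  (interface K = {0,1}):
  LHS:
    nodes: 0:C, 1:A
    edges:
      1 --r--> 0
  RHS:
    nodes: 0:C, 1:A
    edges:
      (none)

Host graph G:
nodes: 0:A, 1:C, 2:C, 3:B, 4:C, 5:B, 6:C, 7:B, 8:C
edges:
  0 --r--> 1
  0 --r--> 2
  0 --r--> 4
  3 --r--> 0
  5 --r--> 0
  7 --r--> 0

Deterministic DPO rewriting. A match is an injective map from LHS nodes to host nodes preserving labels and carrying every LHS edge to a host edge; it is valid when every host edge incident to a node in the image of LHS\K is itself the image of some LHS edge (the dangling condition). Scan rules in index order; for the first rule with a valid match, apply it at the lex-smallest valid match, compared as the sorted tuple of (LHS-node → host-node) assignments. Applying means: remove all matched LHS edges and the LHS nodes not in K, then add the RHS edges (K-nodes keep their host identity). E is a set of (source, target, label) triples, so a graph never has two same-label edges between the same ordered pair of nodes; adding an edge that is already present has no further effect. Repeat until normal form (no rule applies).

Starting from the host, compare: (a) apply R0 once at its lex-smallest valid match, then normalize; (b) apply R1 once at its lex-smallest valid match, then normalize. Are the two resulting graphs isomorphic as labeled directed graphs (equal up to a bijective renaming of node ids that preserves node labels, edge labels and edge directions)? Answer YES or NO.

Answer: YES

Steps:
branch R0-first: apply at {0↦3, 1↦6, 2↦0} → |E|=5, then 5 more step(s) → NF |V|=3 |E|=0 V={0:A, 2:C, 4:C} E=∅
branch R1-first: apply at {0↦1, 1↦0} → |E|=5, then 5 more step(s) → NF |V|=3 |E|=0 V={0:A, 2:C, 4:C} E=∅
graphs isomorphic (equal up to label-preserving node renaming)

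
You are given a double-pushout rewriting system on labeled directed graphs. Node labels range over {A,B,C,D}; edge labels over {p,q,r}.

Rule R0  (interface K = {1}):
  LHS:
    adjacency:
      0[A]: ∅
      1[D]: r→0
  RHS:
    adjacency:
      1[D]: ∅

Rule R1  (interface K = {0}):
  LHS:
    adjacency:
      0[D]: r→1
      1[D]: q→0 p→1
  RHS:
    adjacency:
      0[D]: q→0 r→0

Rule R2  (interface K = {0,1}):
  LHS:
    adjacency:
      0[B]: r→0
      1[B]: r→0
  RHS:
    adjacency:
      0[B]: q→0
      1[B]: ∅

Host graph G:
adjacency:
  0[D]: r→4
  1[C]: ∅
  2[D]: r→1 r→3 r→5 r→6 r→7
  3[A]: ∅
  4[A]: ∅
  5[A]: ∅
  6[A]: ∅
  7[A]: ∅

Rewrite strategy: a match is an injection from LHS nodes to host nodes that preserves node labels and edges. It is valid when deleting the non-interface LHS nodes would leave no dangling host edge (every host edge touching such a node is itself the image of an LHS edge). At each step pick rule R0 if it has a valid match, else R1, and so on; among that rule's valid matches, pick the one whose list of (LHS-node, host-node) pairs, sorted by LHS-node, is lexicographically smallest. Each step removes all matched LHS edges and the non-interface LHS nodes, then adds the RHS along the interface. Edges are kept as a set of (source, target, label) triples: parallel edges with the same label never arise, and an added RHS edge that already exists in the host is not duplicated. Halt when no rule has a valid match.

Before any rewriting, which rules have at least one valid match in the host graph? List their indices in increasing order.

Answer: [R0]

Steps:
R0: 5 valid matches — {0↦3, 1↦2}, {0↦4, 1↦0}, {0↦5, 1↦2} (+2 more)
R1: no valid match — LHS pattern not found
R2: no valid match — LHS pattern not found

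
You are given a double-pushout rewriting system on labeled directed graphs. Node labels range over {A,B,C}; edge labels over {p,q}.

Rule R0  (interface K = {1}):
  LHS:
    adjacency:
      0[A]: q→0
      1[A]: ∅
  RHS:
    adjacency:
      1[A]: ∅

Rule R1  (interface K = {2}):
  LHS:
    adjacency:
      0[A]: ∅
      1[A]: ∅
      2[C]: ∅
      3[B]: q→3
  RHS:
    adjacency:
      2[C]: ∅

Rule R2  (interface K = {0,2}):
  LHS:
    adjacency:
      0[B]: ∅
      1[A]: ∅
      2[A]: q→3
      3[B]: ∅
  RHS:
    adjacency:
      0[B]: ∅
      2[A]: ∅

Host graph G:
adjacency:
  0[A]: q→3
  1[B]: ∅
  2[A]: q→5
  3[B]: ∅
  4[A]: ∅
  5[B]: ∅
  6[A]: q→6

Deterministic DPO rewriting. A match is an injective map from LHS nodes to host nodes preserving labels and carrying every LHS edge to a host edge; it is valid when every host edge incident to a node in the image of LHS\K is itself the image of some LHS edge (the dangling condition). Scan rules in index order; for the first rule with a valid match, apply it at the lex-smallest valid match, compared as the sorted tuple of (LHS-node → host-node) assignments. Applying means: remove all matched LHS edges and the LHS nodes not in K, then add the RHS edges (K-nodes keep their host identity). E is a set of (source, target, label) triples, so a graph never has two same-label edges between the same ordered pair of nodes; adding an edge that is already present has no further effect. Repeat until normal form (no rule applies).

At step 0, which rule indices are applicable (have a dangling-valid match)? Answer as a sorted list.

R0: 3 valid matches — {0↦6, 1↦0}, {0↦6, 1↦2}, {0↦6, 1↦4}
R1: no valid match — LHS pattern not found
R2: 4 valid matches — {0↦1, 1↦4, 2↦0, 3↦3}, {0↦1, 1↦4, 2↦2, 3↦5}, {0↦3, 1↦4, 2↦2, 3↦5} (+1 more)

Answer: [R0,R2]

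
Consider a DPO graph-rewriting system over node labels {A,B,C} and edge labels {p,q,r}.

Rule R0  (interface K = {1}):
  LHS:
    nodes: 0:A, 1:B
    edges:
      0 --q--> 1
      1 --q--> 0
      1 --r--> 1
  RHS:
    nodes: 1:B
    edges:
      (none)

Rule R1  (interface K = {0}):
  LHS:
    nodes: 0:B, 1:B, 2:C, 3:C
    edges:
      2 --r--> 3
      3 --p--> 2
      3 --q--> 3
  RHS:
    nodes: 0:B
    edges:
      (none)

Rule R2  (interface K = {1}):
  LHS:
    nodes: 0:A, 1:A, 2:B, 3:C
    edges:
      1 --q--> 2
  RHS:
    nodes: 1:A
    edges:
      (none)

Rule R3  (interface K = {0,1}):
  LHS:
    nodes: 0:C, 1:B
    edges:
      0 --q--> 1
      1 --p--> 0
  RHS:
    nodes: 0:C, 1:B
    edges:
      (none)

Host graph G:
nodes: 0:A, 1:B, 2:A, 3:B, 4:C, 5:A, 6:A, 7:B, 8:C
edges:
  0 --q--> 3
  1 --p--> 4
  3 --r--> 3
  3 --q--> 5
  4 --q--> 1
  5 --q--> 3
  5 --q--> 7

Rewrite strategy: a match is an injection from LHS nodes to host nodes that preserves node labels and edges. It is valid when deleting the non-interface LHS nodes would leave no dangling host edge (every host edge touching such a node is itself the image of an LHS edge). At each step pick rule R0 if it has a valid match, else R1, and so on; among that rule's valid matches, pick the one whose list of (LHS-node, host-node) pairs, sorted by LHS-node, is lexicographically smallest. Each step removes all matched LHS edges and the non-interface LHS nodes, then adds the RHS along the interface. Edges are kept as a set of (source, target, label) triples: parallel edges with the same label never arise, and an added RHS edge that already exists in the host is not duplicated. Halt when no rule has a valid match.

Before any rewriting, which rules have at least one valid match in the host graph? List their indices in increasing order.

Answer: [R2,R3]

Steps:
R0: no valid match — 1 raw match, all fail dangling condition
R1: no valid match — LHS pattern not found
R2: 2 valid matches — {0↦2, 1↦5, 2↦7, 3↦8}, {0↦6, 1↦5, 2↦7, 3↦8}
R3: 1 valid match — {0↦4, 1↦1}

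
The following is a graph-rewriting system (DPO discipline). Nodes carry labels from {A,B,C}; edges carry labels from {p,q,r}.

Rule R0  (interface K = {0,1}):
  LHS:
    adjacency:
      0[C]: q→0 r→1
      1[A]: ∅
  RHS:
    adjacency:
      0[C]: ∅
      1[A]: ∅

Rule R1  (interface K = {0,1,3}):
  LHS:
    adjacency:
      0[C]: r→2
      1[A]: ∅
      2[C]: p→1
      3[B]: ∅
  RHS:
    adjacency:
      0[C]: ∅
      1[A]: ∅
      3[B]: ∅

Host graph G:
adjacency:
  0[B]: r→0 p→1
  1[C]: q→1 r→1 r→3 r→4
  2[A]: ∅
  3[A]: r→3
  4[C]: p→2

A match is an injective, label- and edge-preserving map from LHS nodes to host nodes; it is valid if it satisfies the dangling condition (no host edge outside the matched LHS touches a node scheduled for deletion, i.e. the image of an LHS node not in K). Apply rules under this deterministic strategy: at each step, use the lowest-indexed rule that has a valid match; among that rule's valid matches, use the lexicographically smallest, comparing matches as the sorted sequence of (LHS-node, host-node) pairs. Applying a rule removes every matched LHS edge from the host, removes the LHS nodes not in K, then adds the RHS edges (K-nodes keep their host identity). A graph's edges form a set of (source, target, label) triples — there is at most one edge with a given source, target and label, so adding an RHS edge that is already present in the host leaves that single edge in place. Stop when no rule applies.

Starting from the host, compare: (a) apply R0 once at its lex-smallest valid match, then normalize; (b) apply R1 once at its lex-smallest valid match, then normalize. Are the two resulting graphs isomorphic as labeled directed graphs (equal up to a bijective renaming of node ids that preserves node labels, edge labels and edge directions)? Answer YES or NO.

branch R0-first: apply at {0↦1, 1↦3} → |E|=6, then 1 more step(s) → NF |V|=4 |E|=4 V={0:B, 1:C, 2:A, 3:A} E=0-r->0 0-p->1 1-r->1 3-r->3
branch R1-first: apply at {0↦1, 1↦2, 2↦4, 3↦0} → |E|=6, then 1 more step(s) → NF |V|=4 |E|=4 V={0:B, 1:C, 2:A, 3:A} E=0-r->0 0-p->1 1-r->1 3-r->3
graphs isomorphic (equal up to label-preserving node renaming)

Answer: YES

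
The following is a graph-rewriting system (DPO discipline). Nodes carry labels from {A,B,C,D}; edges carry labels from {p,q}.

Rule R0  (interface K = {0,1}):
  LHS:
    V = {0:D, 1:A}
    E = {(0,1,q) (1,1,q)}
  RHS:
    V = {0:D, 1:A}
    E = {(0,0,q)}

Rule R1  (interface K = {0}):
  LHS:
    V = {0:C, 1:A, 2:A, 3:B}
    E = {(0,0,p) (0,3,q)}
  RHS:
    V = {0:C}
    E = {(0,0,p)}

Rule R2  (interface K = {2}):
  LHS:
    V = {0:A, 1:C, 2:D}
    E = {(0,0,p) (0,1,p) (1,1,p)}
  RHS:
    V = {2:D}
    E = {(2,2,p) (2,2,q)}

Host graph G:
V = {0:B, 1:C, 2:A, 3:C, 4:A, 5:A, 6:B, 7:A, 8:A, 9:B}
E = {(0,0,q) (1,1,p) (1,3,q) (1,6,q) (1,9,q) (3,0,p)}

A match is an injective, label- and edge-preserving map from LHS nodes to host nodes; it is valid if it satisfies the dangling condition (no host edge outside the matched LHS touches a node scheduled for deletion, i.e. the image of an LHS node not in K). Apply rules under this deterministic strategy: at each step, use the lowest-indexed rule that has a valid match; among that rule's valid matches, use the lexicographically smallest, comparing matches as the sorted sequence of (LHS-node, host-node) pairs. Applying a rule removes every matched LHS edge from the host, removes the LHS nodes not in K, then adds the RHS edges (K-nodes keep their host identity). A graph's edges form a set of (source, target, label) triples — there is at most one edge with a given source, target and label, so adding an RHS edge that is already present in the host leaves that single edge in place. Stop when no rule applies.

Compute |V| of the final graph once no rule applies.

Answer: 4

Derivation:
[0] host  ⇒  10 nodes, 6 edges  {0-q->0 1-p->1 1-q->3 1-q->6 1-q->9 3-p->0}
[1] R1 @ {0↦1, 1↦2, 2↦4, 3↦6}  ⇒  7 nodes, 5 edges  {0-q->0 1-p->1 1-q->3 1-q->9 3-p->0}
[2] R1 @ {0↦1, 1↦5, 2↦7, 3↦9}  ⇒  4 nodes, 4 edges  {0-q->0 1-p->1 1-q->3 3-p->0}
final graph: no rule applies after step 2
NF nodes: {0:B, 1:C, 3:C, 8:A}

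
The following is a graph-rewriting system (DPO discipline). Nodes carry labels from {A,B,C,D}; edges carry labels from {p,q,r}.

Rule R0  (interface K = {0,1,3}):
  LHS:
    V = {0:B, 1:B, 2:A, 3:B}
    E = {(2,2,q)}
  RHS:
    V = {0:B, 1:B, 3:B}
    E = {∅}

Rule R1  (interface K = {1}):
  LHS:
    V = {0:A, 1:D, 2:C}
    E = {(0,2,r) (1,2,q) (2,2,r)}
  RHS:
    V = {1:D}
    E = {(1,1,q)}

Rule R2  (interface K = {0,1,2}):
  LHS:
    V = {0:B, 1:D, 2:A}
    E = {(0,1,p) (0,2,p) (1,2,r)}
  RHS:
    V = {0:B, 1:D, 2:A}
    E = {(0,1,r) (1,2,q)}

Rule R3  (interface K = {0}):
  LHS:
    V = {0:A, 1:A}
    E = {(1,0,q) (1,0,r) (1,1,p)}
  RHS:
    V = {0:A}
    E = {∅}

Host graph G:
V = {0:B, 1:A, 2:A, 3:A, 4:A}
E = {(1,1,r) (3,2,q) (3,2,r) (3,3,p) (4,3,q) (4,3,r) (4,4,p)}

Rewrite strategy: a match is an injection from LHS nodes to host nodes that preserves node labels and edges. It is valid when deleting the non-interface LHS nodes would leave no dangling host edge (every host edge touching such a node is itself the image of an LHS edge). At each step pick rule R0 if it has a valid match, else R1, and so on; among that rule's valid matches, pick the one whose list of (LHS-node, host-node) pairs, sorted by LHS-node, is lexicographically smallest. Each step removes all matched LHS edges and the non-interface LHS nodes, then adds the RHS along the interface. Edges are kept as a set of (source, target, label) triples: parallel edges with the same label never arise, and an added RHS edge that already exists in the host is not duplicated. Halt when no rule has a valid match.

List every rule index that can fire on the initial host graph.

Answer: [R3]

Rewrite trace:
R0: no valid match — LHS pattern not found
R1: no valid match — LHS pattern not found
R2: no valid match — LHS pattern not found
R3: 1 valid match — {0↦3, 1↦4}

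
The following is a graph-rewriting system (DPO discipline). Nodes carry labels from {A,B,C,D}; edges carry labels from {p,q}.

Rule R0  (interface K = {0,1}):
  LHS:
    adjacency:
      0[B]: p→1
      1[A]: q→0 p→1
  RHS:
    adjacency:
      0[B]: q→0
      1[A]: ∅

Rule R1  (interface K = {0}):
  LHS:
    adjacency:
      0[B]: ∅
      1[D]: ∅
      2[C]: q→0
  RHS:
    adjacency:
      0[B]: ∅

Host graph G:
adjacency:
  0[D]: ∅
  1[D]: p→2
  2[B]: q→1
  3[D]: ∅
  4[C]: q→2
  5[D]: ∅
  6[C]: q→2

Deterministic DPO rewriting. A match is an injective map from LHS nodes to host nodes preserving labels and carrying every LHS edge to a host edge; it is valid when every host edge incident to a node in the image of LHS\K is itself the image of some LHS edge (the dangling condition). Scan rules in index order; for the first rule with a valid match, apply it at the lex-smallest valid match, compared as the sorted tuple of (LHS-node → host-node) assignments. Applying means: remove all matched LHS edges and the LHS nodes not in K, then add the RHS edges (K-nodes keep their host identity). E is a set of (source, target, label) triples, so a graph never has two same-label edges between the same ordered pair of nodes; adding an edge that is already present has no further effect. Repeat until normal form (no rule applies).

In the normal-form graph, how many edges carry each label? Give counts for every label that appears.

[0] host  ⇒  7 nodes, 4 edges  {1-p->2 2-q->1 4-q->2 6-q->2}
[1] R1 @ {0↦2, 1↦0, 2↦4}  ⇒  5 nodes, 3 edges  {1-p->2 2-q->1 6-q->2}
[2] R1 @ {0↦2, 1↦3, 2↦6}  ⇒  3 nodes, 2 edges  {1-p->2 2-q->1}
final graph: no rule applies after step 2
NF edges: [(1, 2, 'p'), (2, 1, 'q')]

Answer: p:1 q:1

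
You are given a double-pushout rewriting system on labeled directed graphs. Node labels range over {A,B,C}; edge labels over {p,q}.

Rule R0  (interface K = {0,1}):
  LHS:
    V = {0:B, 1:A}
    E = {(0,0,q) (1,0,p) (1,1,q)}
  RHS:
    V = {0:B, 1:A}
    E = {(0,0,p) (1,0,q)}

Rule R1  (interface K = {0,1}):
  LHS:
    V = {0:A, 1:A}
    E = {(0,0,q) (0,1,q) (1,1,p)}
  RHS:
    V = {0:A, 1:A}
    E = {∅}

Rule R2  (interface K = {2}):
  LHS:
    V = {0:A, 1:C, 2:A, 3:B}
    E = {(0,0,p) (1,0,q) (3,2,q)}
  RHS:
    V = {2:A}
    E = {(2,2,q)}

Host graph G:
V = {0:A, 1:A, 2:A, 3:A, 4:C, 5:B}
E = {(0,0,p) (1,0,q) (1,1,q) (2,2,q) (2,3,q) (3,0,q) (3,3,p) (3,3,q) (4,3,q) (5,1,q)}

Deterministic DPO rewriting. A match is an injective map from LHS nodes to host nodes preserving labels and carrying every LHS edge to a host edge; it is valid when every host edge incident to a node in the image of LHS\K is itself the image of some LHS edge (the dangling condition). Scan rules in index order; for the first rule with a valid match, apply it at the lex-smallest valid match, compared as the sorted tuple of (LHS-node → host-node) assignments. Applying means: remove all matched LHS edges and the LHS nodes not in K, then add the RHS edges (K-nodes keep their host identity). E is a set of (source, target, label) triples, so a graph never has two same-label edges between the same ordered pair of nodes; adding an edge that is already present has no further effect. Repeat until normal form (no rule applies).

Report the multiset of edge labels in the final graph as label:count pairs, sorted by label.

Answer: q:4

Derivation:
initial: |V|=6 |E|=10  E = 0-p->0 1-q->0 1-q->1 2-q->2 2-q->3 3-q->0 3-p->3 3-q->3 4-q->3 5-q->1
step 1: apply R1 at {0↦1, 1↦0}  → |V|=6 |E|=7  E = 2-q->2 2-q->3 3-q->0 3-p->3 3-q->3 4-q->3 5-q->1
step 2: apply R1 at {0↦2, 1↦3}  → |V|=6 |E|=4  E = 3-q->0 3-q->3 4-q->3 5-q->1
halt: no rule applies after step 2
NF edges: [(3, 0, 'q'), (3, 3, 'q'), (4, 3, 'q'), (5, 1, 'q')]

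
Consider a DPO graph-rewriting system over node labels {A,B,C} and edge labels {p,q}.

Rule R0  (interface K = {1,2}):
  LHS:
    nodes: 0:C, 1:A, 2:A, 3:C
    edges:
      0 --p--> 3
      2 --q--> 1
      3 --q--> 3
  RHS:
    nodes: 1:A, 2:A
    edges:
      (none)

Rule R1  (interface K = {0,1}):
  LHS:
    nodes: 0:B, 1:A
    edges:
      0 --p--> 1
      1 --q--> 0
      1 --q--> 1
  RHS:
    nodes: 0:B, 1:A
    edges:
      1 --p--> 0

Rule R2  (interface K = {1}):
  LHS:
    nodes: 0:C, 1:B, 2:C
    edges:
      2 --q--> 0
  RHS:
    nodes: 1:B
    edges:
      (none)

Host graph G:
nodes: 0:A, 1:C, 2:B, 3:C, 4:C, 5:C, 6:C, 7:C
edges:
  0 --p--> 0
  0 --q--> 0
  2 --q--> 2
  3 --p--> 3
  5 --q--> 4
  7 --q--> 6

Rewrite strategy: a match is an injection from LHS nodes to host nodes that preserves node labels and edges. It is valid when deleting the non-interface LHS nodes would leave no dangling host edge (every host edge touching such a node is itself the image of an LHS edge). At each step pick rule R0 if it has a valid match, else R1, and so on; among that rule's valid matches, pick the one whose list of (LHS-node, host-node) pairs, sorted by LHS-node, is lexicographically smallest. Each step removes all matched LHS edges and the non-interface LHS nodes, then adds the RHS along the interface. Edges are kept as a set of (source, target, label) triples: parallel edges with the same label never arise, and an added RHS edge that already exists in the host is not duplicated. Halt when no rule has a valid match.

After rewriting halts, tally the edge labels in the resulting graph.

Answer: p:2 q:2

Rewrite trace:
start.  V:8 E:6  edges: 0-p->0 0-q->0 2-q->2 3-p->3 5-q->4 7-q->6
1. fire R2 via {0↦4, 1↦2, 2↦5}  →  V:6 E:5  edges: 0-p->0 0-q->0 2-q->2 3-p->3 7-q->6
2. fire R2 via {0↦6, 1↦2, 2↦7}  →  V:4 E:4  edges: 0-p->0 0-q->0 2-q->2 3-p->3
normal form: no rule applies after step 2
NF edges: [(0, 0, 'p'), (0, 0, 'q'), (2, 2, 'q'), (3, 3, 'p')]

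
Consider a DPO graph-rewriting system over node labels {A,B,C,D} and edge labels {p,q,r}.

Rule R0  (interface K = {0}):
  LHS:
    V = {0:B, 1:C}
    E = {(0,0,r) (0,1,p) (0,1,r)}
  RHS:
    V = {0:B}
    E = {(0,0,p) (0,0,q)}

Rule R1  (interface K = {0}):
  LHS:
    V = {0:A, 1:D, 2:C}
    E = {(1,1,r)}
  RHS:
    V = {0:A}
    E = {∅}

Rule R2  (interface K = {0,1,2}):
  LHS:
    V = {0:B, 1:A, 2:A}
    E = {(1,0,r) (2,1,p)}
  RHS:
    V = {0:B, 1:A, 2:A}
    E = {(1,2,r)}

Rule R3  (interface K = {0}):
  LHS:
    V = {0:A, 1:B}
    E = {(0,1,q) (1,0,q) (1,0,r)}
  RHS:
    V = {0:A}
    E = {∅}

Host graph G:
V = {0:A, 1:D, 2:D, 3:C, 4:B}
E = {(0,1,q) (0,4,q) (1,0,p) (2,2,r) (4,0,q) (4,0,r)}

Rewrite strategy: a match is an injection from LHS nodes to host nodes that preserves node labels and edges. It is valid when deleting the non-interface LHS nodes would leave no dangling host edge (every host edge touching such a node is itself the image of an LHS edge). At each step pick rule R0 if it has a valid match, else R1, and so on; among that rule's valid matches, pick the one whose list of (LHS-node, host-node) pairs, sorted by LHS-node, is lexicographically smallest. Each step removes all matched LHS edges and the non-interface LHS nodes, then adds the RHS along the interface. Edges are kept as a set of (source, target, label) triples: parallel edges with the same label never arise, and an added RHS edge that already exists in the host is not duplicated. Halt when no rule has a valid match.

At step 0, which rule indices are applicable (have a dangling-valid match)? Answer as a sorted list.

Answer: [R1,R3]

Derivation:
R0: no valid match — LHS pattern not found
R1: 1 valid match — {0↦0, 1↦2, 2↦3}
R2: no valid match — LHS pattern not found
R3: 1 valid match — {0↦0, 1↦4}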